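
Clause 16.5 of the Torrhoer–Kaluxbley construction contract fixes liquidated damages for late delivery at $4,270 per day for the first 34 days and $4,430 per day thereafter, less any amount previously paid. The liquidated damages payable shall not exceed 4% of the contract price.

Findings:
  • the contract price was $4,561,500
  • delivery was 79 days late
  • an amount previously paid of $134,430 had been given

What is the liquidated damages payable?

Liquidated damages: $182,460

First 34 days: 34 × $4,270 = $145,180
Remaining days: (79 − 34) × $4,430 = $199,350
Accrued per-day damages: $145,180 + $199,350 = $344,530
Less amount previously paid: $344,530 − $134,430 = $210,100
Cap: 4% of $4,561,500 = $182,460
Cap at $182,460: $210,100 exceeds the cap → $182,460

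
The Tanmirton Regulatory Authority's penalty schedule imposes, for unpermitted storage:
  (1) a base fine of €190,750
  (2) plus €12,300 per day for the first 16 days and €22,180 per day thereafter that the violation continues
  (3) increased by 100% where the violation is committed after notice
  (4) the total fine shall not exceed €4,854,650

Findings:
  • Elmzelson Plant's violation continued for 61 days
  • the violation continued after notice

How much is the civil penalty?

€2,771,300

First 16 days: 16 × €12,300 = €196,800
Remaining days: (61 − 16) × €22,180 = €998,100
Per-day component: €196,800 + €998,100 = €1,194,900
Base plus per-day: €190,750 + €1,194,900 = €1,385,650
Enhancement: 100% of €1,385,650 = €1,385,650
Enhanced fine: €1,385,650 + €1,385,650 = €2,771,300
Cap at €4,854,650: €2,771,300 is within the cap, no reduction.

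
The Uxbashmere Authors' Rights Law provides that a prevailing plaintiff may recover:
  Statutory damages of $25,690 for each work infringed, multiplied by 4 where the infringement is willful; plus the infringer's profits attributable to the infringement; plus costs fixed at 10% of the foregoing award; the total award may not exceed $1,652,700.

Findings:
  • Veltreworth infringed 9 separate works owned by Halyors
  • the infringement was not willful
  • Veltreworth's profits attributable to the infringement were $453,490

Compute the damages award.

Statutory damages: 9 × $25,690 = $231,210
Infringement not willful: no ×4 enhancement.
Combined award: $231,210 + $453,490 = $684,700
Costs: 10% of $684,700 = $68,470
Award plus costs: $684,700 + $68,470 = $753,170
Cap at $1,652,700: $753,170 is within the cap, no reduction.

$753,170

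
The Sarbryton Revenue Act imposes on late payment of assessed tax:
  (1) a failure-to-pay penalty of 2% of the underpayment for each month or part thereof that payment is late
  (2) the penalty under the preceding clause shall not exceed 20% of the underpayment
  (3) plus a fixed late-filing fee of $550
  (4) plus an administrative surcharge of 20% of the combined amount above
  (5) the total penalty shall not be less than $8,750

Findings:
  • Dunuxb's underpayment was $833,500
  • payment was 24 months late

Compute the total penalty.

Penalty: $200,700

Accrued rate: 2% × 24 = 48%, capped at 20% → 20%
Failure-to-pay penalty: 20% of $833,500 = $166,700
Penalty before surcharge: $166,700 + $550 = $167,250
Administrative surcharge: 20% of $167,250 = $33,450
Total penalty: $167,250 + $33,450 = $200,700
Minimum $8,750: $200,700 meets the minimum, no increase.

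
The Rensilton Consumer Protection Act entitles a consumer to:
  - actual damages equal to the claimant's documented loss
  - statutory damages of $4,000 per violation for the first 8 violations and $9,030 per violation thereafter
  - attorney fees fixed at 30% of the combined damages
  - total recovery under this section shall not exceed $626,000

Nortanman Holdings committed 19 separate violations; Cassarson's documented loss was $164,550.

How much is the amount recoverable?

$384,644

First 8 violations: 8 × $4,000 = $32,000
Remaining violations: (19 − 8) × $9,030 = $99,330
Statutory damages: $32,000 + $99,330 = $131,330
Combined damages: $164,550 + $131,330 = $295,880
Attorney fees: 30% of $295,880 = $88,764
Total before cap: $295,880 + $88,764 = $384,644
Cap at $626,000: $384,644 is within the cap, no reduction.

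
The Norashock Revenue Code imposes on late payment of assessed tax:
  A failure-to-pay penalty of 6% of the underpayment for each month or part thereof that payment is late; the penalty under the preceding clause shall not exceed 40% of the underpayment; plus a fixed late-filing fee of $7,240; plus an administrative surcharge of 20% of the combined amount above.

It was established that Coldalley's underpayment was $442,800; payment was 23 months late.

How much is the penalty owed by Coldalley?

Accrued rate: 6% × 23 = 138%, capped at 40% → 40%
Failure-to-pay penalty: 40% of $442,800 = $177,120
Penalty before surcharge: $177,120 + $7,240 = $184,360
Administrative surcharge: 20% of $184,360 = $36,872
Total penalty: $184,360 + $36,872 = $221,232

$221,232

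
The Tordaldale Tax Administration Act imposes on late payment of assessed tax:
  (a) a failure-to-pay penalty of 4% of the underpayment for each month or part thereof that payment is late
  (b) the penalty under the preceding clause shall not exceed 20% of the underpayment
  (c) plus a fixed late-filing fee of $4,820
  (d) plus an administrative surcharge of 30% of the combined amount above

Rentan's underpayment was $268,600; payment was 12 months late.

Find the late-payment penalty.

Accrued rate: 4% × 12 = 48%, capped at 20% → 20%
Failure-to-pay penalty: 20% of $268,600 = $53,720
Penalty before surcharge: $53,720 + $4,820 = $58,540
Administrative surcharge: 30% of $58,540 = $17,562
Total penalty: $58,540 + $17,562 = $76,102

$76,102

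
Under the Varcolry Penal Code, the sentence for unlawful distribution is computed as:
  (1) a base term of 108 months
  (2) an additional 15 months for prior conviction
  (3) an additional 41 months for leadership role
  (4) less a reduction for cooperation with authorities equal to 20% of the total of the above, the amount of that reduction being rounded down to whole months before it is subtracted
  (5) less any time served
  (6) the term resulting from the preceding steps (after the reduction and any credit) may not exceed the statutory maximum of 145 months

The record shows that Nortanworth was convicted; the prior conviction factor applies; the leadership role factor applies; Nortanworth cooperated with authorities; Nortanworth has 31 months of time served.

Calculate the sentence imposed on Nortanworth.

101 months

Prior conviction enhancement: +15 months
Leadership role enhancement: +41 months
Adjusted term: 108 months + 15 months + 41 months = 164 months
Cooperation with authorities reduction: 20% of 164 months = 32 months (rounded down)
After reduction: 164 − 32 = 132 months
Less time served: 132 months − 31 months = 101 months
Cap at 145 months: 101 months is within the cap, no reduction.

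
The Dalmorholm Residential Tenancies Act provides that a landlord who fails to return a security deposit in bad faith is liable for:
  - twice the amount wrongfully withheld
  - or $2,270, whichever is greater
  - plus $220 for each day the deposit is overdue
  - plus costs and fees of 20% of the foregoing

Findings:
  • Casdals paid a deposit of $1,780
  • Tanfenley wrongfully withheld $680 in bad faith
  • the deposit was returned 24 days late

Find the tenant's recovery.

Recovery: $9,060

Doubled: 2 × $680 = $1,360
Minimum $2,270: $1,360 is below the minimum → $2,270
Late-return penalty: 24 × $220 = $5,280
Damages plus late penalty: $2,270 + $5,280 = $7,550
Costs and fees: 20% of $7,550 = $1,510
Total recovery: $7,550 + $1,510 = $9,060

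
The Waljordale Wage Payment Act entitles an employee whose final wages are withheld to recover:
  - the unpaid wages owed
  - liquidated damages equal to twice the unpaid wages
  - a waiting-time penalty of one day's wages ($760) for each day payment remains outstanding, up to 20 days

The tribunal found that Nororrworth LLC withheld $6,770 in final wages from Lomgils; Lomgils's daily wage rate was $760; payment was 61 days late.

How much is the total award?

Total award: $35,510

Doubled: 2 × $6,770 = $13,540
Penalty days: min(61, 20) = 20
Waiting-time penalty: 20 × $760 = $15,200
Total award: $6,770 + $13,540 + $15,200 = $35,510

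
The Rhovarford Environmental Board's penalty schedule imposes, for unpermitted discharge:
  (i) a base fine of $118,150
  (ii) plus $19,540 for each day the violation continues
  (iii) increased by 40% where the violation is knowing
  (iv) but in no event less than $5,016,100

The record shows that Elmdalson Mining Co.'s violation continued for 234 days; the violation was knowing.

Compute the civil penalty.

Per-day component: 234 × $19,540 = $4,572,360
Base plus per-day: $118,150 + $4,572,360 = $4,690,510
Enhancement: 40% of $4,690,510 = $1,876,204
Enhanced fine: $4,690,510 + $1,876,204 = $6,566,714
Minimum $5,016,100: $6,566,714 meets the minimum, no increase.

$6,566,714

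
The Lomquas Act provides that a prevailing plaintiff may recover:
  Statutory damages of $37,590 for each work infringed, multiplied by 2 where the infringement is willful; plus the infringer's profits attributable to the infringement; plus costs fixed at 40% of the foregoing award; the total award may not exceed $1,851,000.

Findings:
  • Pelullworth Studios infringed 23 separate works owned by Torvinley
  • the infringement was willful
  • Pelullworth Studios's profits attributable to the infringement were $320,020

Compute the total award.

Statutory damages: 23 × $37,590 = $864,570
Doubled: 2 × $864,570 = $1,729,140
Combined award: $1,729,140 + $320,020 = $2,049,160
Costs: 40% of $2,049,160 = $819,664
Award plus costs: $2,049,160 + $819,664 = $2,868,824
Cap at $1,851,000: $2,868,824 exceeds the cap → $1,851,000

$1,851,000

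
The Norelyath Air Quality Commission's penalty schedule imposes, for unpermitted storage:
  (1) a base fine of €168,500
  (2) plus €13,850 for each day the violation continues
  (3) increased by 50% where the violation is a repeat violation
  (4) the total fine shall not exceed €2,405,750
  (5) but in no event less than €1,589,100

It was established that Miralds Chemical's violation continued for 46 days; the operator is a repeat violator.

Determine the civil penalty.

€1,589,100

Per-day component: 46 × €13,850 = €637,100
Base plus per-day: €168,500 + €637,100 = €805,600
Enhancement: 50% of €805,600 = €402,800
Enhanced fine: €805,600 + €402,800 = €1,208,400
Cap at €2,405,750: €1,208,400 is within the cap, no reduction.
Minimum €1,589,100: €1,208,400 is below the minimum → €1,589,100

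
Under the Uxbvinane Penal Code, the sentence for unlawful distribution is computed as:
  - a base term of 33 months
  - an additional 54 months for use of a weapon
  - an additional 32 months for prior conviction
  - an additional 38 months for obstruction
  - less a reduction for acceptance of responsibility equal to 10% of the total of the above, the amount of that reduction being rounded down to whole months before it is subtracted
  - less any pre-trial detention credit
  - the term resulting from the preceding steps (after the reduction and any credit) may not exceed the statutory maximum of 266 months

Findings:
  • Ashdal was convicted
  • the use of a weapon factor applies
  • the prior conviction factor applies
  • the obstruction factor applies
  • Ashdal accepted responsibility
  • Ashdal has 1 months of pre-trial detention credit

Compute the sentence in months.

Use of a weapon enhancement: +54 months
Prior conviction enhancement: +32 months
Obstruction enhancement: +38 months
Adjusted term: 33 months + 54 months + 32 months + 38 months = 157 months
Acceptance of responsibility reduction: 10% of 157 months = 15 months (rounded down)
After reduction: 157 − 15 = 142 months
Less pre-trial detention credit: 142 months − 1 months = 141 months
Cap at 266 months: 141 months is within the cap, no reduction.

141 months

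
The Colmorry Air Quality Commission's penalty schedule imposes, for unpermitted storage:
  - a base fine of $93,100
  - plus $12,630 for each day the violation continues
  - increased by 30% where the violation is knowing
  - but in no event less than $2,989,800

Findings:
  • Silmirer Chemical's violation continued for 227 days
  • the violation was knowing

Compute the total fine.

$3,848,143

Per-day component: 227 × $12,630 = $2,867,010
Base plus per-day: $93,100 + $2,867,010 = $2,960,110
Enhancement: 30% of $2,960,110 = $888,033
Enhanced fine: $2,960,110 + $888,033 = $3,848,143
Minimum $2,989,800: $3,848,143 meets the minimum, no increase.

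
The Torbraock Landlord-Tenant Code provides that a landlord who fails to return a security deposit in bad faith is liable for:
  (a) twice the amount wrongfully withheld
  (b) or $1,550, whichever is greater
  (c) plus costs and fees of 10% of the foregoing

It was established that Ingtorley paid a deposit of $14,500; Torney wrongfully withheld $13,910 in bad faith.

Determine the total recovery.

Doubled: 2 × $13,910 = $27,820
Minimum $1,550: $27,820 meets the minimum, no increase.
Costs and fees: 10% of $27,820 = $2,782
Total recovery: $27,820 + $2,782 = $30,602

$30,602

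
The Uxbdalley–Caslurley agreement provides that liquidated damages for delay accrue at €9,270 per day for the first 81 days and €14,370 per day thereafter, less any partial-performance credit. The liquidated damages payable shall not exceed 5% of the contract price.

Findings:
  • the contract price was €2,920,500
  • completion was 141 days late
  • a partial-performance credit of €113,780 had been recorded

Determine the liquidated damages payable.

First 81 days: 81 × €9,270 = €750,870
Remaining days: (141 − 81) × €14,370 = €862,200
Accrued per-day damages: €750,870 + €862,200 = €1,613,070
Less partial-performance credit: €1,613,070 − €113,780 = €1,499,290
Cap: 5% of €2,920,500 = €146,025
Cap at €146,025: €1,499,290 exceeds the cap → €146,025

€146,025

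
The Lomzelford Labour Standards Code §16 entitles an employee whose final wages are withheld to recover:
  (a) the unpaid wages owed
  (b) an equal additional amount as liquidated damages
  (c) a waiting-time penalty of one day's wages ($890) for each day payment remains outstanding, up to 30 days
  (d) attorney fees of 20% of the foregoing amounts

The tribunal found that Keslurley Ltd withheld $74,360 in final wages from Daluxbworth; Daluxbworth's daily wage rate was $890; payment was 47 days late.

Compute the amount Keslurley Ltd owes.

$210,504

Liquidated damages (equal amount): $74,360
Penalty days: min(47, 30) = 30
Waiting-time penalty: 30 × $890 = $26,700
Subtotal: $74,360 + $74,360 + $26,700 = $175,420
Attorney fees: 20% of $175,420 = $35,084
Total award: $175,420 + $35,084 = $210,504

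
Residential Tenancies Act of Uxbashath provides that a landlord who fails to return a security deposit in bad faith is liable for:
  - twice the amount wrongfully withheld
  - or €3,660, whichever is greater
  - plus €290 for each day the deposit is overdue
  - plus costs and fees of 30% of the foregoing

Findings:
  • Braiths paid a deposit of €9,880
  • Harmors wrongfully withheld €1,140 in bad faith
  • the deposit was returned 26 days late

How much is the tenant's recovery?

Doubled: 2 × €1,140 = €2,280
Minimum €3,660: €2,280 is below the minimum → €3,660
Late-return penalty: 26 × €290 = €7,540
Damages plus late penalty: €3,660 + €7,540 = €11,200
Costs and fees: 30% of €11,200 = €3,360
Total recovery: €11,200 + €3,360 = €14,560

€14,560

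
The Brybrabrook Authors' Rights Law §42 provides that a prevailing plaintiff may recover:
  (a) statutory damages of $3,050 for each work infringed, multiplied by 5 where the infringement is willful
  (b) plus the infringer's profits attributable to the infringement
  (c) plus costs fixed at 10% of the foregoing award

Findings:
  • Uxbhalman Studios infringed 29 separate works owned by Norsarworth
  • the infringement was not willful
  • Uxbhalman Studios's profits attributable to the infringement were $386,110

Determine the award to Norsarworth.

Statutory damages: 29 × $3,050 = $88,450
Infringement not willful: no ×5 enhancement.
Combined award: $88,450 + $386,110 = $474,560
Costs: 10% of $474,560 = $47,456
Award plus costs: $474,560 + $47,456 = $522,016

$522,016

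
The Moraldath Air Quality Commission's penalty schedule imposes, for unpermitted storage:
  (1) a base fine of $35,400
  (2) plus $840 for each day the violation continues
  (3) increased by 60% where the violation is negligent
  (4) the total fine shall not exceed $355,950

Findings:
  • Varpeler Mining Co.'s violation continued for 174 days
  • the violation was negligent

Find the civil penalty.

$290,496

Per-day component: 174 × $840 = $146,160
Base plus per-day: $35,400 + $146,160 = $181,560
Enhancement: 60% of $181,560 = $108,936
Enhanced fine: $181,560 + $108,936 = $290,496
Cap at $355,950: $290,496 is within the cap, no reduction.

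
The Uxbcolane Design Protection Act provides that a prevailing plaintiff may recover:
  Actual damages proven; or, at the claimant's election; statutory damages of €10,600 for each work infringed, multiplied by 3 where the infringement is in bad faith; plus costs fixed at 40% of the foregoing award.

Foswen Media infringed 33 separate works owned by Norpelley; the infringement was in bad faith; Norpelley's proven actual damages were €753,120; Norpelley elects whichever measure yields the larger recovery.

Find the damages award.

€1,469,160

Statutory damages: 33 × €10,600 = €349,800
Trebled: 3 × €349,800 = €1,049,400
Greater of actual damages (€753,120) or enhanced statutory damages (€1,049,400): €1,049,400
Costs: 40% of €1,049,400 = €419,760
Award plus costs: €1,049,400 + €419,760 = €1,469,160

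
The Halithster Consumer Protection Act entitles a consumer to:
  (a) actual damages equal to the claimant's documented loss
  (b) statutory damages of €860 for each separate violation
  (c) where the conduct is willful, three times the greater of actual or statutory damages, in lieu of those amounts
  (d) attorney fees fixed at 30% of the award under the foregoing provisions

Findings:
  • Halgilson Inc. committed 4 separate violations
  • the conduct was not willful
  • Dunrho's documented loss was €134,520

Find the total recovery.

Statutory damages: 4 × €860 = €3,440
Conduct not willful: the in-lieu enhancement does not apply.
Actual plus statutory damages: €134,520 + €3,440 = €137,960
Attorney fees: 30% of €137,960 = €41,388
Total recovery: €137,960 + €41,388 = €179,348

Total recovery: €179,348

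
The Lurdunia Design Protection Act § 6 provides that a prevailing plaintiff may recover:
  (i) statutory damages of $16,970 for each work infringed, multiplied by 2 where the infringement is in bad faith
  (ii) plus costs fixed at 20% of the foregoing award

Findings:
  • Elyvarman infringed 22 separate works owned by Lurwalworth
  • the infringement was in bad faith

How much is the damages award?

Statutory damages: 22 × $16,970 = $373,340
Doubled: 2 × $373,340 = $746,680
Costs: 20% of $746,680 = $149,336
Award plus costs: $746,680 + $149,336 = $896,016

Award: $896,016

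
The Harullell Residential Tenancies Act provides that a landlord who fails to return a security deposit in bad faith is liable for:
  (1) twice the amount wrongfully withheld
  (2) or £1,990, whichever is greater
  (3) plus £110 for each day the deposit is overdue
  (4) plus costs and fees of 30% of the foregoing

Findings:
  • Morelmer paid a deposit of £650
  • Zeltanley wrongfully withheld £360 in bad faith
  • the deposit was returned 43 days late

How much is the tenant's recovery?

£8,736

Doubled: 2 × £360 = £720
Minimum £1,990: £720 is below the minimum → £1,990
Late-return penalty: 43 × £110 = £4,730
Damages plus late penalty: £1,990 + £4,730 = £6,720
Costs and fees: 30% of £6,720 = £2,016
Total recovery: £6,720 + £2,016 = £8,736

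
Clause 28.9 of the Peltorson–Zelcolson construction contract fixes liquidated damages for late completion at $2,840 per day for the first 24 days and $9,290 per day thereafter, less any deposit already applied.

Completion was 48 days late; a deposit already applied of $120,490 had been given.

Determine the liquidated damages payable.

$170,630

First 24 days: 24 × $2,840 = $68,160
Remaining days: (48 − 24) × $9,290 = $222,960
Accrued per-day damages: $68,160 + $222,960 = $291,120
Less deposit already applied: $291,120 − $120,490 = $170,630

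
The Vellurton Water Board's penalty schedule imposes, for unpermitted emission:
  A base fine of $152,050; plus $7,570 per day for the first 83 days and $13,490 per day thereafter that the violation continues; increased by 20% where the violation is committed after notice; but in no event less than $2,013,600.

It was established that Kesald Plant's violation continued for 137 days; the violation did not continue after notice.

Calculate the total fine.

$2,013,600

First 83 days: 83 × $7,570 = $628,310
Remaining days: (137 − 83) × $13,490 = $728,460
Per-day component: $628,310 + $728,460 = $1,356,770
Base plus per-day: $152,050 + $1,356,770 = $1,508,820
The violation did not continue after notice: no 20% increase.
Minimum $2,013,600: $1,508,820 is below the minimum → $2,013,600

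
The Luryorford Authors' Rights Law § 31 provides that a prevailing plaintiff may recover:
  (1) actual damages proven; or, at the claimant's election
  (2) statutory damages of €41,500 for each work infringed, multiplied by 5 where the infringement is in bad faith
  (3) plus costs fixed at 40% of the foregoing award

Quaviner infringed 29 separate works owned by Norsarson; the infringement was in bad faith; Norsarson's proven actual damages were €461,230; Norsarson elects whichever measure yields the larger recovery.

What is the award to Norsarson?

Award: €8,424,500

Statutory damages: 29 × €41,500 = €1,203,500
Multiplied by 5: 5 × €1,203,500 = €6,017,500
Greater of actual damages (€461,230) or enhanced statutory damages (€6,017,500): €6,017,500
Costs: 40% of €6,017,500 = €2,407,000
Award plus costs: €6,017,500 + €2,407,000 = €8,424,500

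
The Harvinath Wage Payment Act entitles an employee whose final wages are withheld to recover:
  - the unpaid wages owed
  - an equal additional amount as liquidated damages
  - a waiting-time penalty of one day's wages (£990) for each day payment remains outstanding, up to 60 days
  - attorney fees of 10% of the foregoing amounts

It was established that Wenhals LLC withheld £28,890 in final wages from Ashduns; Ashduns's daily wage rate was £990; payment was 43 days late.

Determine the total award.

£110,385

Liquidated damages (equal amount): £28,890
Penalty days: min(43, 60) = 43
Waiting-time penalty: 43 × £990 = £42,570
Subtotal: £28,890 + £28,890 + £42,570 = £100,350
Attorney fees: 10% of £100,350 = £10,035
Total award: £100,350 + £10,035 = £110,385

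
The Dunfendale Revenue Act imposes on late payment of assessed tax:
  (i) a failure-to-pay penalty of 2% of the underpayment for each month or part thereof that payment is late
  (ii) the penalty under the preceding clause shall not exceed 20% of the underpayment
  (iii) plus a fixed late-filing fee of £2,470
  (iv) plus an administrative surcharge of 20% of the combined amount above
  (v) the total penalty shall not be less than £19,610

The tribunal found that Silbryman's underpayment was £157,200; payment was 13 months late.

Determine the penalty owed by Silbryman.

£40,692

Accrued rate: 2% × 13 = 26%, capped at 20% → 20%
Failure-to-pay penalty: 20% of £157,200 = £31,440
Penalty before surcharge: £31,440 + £2,470 = £33,910
Administrative surcharge: 20% of £33,910 = £6,782
Total penalty: £33,910 + £6,782 = £40,692
Minimum £19,610: £40,692 meets the minimum, no increase.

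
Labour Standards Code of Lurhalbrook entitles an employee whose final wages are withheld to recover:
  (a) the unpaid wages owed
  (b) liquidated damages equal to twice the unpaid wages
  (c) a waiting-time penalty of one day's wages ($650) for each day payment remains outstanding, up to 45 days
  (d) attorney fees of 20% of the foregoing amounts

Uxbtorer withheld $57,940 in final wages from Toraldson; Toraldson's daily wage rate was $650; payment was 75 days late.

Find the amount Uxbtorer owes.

Total award: $243,684

Doubled: 2 × $57,940 = $115,880
Penalty days: min(75, 45) = 45
Waiting-time penalty: 45 × $650 = $29,250
Subtotal: $57,940 + $115,880 + $29,250 = $203,070
Attorney fees: 20% of $203,070 = $40,614
Total award: $203,070 + $40,614 = $243,684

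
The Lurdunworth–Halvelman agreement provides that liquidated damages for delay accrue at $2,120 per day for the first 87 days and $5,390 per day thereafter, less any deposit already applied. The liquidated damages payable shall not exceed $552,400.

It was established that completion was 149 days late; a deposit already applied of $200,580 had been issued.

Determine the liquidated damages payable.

$318,040

First 87 days: 87 × $2,120 = $184,440
Remaining days: (149 − 87) × $5,390 = $334,180
Accrued per-day damages: $184,440 + $334,180 = $518,620
Less deposit already applied: $518,620 − $200,580 = $318,040
Cap at $552,400: $318,040 is within the cap, no reduction.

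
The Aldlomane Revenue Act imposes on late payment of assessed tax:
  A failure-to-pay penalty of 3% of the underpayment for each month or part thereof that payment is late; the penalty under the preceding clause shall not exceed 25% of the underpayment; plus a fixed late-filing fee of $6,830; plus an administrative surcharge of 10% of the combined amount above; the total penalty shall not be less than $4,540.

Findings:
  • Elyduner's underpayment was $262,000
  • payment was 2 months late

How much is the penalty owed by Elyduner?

Accrued rate: 3% × 2 = 6%, capped at 25% → 6%
Failure-to-pay penalty: 6% of $262,000 = $15,720
Penalty before surcharge: $15,720 + $6,830 = $22,550
Administrative surcharge: 10% of $22,550 = $2,255
Total penalty: $22,550 + $2,255 = $24,805
Minimum $4,540: $24,805 meets the minimum, no increase.

$24,805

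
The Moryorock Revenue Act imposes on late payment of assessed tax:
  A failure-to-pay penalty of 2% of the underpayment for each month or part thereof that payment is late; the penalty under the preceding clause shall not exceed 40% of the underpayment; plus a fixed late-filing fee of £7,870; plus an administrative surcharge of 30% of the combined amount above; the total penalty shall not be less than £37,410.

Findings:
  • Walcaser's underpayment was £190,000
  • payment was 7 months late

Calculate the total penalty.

£44,811

Accrued rate: 2% × 7 = 14%, capped at 40% → 14%
Failure-to-pay penalty: 14% of £190,000 = £26,600
Penalty before surcharge: £26,600 + £7,870 = £34,470
Administrative surcharge: 30% of £34,470 = £10,341
Total penalty: £34,470 + £10,341 = £44,811
Minimum £37,410: £44,811 meets the minimum, no increase.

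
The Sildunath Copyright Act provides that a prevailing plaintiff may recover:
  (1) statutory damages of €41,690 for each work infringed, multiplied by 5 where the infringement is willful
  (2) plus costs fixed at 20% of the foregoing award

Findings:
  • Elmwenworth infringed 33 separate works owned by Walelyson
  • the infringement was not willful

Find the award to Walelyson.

Statutory damages: 33 × €41,690 = €1,375,770
Infringement not willful: no ×5 enhancement.
Costs: 20% of €1,375,770 = €275,154
Award plus costs: €1,375,770 + €275,154 = €1,650,924

Award: €1,650,924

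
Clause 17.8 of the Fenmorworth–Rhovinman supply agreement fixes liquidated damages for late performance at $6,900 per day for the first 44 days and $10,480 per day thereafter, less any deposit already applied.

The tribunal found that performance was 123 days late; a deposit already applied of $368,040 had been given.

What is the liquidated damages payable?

$763,480

First 44 days: 44 × $6,900 = $303,600
Remaining days: (123 − 44) × $10,480 = $827,920
Accrued per-day damages: $303,600 + $827,920 = $1,131,520
Less deposit already applied: $1,131,520 − $368,040 = $763,480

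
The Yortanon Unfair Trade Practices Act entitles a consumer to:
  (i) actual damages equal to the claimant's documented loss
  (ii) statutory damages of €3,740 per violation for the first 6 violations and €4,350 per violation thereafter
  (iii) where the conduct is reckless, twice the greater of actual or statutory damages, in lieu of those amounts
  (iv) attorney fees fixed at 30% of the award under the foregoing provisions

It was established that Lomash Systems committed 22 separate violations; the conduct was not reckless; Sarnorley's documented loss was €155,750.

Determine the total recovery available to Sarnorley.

First 6 violations: 6 × €3,740 = €22,440
Remaining violations: (22 − 6) × €4,350 = €69,600
Statutory damages: €22,440 + €69,600 = €92,040
Conduct not reckless: the in-lieu enhancement does not apply.
Actual plus statutory damages: €155,750 + €92,040 = €247,790
Attorney fees: 30% of €247,790 = €74,337
Total recovery: €247,790 + €74,337 = €322,127

€322,127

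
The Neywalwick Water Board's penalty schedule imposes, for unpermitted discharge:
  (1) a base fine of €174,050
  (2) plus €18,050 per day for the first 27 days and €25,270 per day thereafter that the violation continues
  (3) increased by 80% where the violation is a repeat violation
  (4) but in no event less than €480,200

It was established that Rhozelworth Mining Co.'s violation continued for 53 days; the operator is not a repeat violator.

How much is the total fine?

First 27 days: 27 × €18,050 = €487,350
Remaining days: (53 − 27) × €25,270 = €657,020
Per-day component: €487,350 + €657,020 = €1,144,370
Base plus per-day: €174,050 + €1,144,370 = €1,318,420
The operator is not a repeat violator: no 80% increase.
Minimum €480,200: €1,318,420 meets the minimum, no increase.

€1,318,420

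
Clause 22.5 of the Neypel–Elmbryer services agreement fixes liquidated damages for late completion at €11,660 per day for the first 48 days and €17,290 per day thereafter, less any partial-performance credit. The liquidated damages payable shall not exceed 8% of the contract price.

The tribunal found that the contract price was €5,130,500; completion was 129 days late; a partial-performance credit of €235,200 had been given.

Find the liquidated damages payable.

First 48 days: 48 × €11,660 = €559,680
Remaining days: (129 − 48) × €17,290 = €1,400,490
Accrued per-day damages: €559,680 + €1,400,490 = €1,960,170
Less partial-performance credit: €1,960,170 − €235,200 = €1,724,970
Cap: 8% of €5,130,500 = €410,440
Cap at €410,440: €1,724,970 exceeds the cap → €410,440

€410,440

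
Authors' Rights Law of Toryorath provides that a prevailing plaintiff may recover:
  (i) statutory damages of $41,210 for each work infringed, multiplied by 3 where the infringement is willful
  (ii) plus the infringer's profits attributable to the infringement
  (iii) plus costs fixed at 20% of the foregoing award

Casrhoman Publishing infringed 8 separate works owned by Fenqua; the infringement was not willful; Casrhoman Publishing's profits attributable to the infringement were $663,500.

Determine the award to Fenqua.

Statutory damages: 8 × $41,210 = $329,680
Infringement not willful: no ×3 enhancement.
Combined award: $329,680 + $663,500 = $993,180
Costs: 20% of $993,180 = $198,636
Award plus costs: $993,180 + $198,636 = $1,191,816

Award: $1,191,816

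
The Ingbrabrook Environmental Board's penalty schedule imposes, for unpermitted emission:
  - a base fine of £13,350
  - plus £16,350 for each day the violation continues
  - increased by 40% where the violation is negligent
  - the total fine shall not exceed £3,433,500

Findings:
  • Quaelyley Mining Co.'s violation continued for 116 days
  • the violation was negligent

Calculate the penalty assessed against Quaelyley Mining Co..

£2,673,930

Per-day component: 116 × £16,350 = £1,896,600
Base plus per-day: £13,350 + £1,896,600 = £1,909,950
Enhancement: 40% of £1,909,950 = £763,980
Enhanced fine: £1,909,950 + £763,980 = £2,673,930
Cap at £3,433,500: £2,673,930 is within the cap, no reduction.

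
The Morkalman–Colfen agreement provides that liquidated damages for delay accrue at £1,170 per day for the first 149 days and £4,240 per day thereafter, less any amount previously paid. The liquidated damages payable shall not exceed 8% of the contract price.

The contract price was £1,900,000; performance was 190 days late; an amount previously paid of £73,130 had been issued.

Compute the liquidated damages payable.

First 149 days: 149 × £1,170 = £174,330
Remaining days: (190 − 149) × £4,240 = £173,840
Accrued per-day damages: £174,330 + £173,840 = £348,170
Less amount previously paid: £348,170 − £73,130 = £275,040
Cap: 8% of £1,900,000 = £152,000
Cap at £152,000: £275,040 exceeds the cap → £152,000

Liquidated damages: £152,000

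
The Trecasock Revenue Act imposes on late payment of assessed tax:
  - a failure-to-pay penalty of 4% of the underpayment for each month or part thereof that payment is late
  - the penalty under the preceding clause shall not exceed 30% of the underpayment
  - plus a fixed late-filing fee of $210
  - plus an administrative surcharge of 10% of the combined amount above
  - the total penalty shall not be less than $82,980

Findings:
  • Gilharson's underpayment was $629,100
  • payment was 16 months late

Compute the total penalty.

Penalty: $207,834

Accrued rate: 4% × 16 = 64%, capped at 30% → 30%
Failure-to-pay penalty: 30% of $629,100 = $188,730
Penalty before surcharge: $188,730 + $210 = $188,940
Administrative surcharge: 10% of $188,940 = $18,894
Total penalty: $188,940 + $18,894 = $207,834
Minimum $82,980: $207,834 meets the minimum, no increase.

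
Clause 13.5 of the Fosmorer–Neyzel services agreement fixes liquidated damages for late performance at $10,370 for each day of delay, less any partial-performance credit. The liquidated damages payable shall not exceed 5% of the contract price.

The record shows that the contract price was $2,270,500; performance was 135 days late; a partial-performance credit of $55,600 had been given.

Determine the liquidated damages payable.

Per-day damages: 135 × $10,370 = $1,399,950
Less partial-performance credit: $1,399,950 − $55,600 = $1,344,350
Cap: 5% of $2,270,500 = $113,525
Cap at $113,525: $1,344,350 exceeds the cap → $113,525

$113,525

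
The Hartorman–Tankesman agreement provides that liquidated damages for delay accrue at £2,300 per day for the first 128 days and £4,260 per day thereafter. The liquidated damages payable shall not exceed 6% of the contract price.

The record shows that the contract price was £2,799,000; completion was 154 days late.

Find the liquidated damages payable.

First 128 days: 128 × £2,300 = £294,400
Remaining days: (154 − 128) × £4,260 = £110,760
Accrued per-day damages: £294,400 + £110,760 = £405,160
Cap: 6% of £2,799,000 = £167,940
Cap at £167,940: £405,160 exceeds the cap → £167,940

£167,940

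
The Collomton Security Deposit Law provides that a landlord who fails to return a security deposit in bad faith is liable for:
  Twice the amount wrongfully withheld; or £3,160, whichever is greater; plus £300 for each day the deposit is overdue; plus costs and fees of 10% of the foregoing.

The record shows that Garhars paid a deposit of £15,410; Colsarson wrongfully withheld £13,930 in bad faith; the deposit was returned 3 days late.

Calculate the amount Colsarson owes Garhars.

Doubled: 2 × £13,930 = £27,860
Minimum £3,160: £27,860 meets the minimum, no increase.
Late-return penalty: 3 × £300 = £900
Damages plus late penalty: £27,860 + £900 = £28,760
Costs and fees: 10% of £28,760 = £2,876
Total recovery: £28,760 + £2,876 = £31,636

Recovery: £31,636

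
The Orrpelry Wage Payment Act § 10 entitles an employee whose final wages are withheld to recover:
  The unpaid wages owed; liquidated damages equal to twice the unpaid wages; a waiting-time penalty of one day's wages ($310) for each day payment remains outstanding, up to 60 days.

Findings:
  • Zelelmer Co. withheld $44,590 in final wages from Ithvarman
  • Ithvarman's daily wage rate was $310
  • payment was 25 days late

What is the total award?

Doubled: 2 × $44,590 = $89,180
Penalty days: min(25, 60) = 25
Waiting-time penalty: 25 × $310 = $7,750
Total award: $44,590 + $89,180 + $7,750 = $141,520

$141,520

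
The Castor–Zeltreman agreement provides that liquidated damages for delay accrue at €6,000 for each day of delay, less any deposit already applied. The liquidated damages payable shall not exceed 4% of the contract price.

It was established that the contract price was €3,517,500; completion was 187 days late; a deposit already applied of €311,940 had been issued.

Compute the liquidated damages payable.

€140,700

Per-day damages: 187 × €6,000 = €1,122,000
Less deposit already applied: €1,122,000 − €311,940 = €810,060
Cap: 4% of €3,517,500 = €140,700
Cap at €140,700: €810,060 exceeds the cap → €140,700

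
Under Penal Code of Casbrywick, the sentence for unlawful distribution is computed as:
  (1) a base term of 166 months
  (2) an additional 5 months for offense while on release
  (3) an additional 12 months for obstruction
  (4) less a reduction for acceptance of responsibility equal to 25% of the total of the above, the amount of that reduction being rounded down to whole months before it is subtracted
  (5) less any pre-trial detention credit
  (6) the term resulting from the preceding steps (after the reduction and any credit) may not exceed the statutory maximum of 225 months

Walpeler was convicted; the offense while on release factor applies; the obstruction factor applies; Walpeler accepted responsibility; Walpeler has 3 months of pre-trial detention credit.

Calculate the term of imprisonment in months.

Offense while on release enhancement: +5 months
Obstruction enhancement: +12 months
Adjusted term: 166 months + 5 months + 12 months = 183 months
Acceptance of responsibility reduction: 25% of 183 months = 45 months (rounded down)
After reduction: 183 − 45 = 138 months
Less pre-trial detention credit: 138 months − 3 months = 135 months
Cap at 225 months: 135 months is within the cap, no reduction.

135 months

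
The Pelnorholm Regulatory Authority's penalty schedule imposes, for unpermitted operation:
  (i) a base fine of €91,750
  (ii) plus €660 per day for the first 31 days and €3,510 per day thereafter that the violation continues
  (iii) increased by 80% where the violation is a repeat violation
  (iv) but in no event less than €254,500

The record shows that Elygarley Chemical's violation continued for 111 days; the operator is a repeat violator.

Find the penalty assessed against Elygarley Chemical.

First 31 days: 31 × €660 = €20,460
Remaining days: (111 − 31) × €3,510 = €280,800
Per-day component: €20,460 + €280,800 = €301,260
Base plus per-day: €91,750 + €301,260 = €393,010
Enhancement: 80% of €393,010 = €314,408
Enhanced fine: €393,010 + €314,408 = €707,418
Minimum €254,500: €707,418 meets the minimum, no increase.

Civil penalty: €707,418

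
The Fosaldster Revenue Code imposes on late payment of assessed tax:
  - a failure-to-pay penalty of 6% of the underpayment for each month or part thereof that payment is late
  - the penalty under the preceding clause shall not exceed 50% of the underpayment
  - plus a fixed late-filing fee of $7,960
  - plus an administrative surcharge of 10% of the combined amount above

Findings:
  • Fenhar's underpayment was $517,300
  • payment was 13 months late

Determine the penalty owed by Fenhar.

Accrued rate: 6% × 13 = 78%, capped at 50% → 50%
Failure-to-pay penalty: 50% of $517,300 = $258,650
Penalty before surcharge: $258,650 + $7,960 = $266,610
Administrative surcharge: 10% of $266,610 = $26,661
Total penalty: $266,610 + $26,661 = $293,271

$293,271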